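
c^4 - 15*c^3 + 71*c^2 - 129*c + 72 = (c - 8)*(c - 3)^2*(c - 1)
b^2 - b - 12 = (b - 4)*(b + 3)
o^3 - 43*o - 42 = (o - 7)*(o + 1)*(o + 6)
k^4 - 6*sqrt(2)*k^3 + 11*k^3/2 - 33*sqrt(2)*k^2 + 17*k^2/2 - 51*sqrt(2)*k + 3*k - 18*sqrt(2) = (k + 1/2)*(k + 2)*(k + 3)*(k - 6*sqrt(2))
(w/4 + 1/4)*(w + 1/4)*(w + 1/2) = w^3/4 + 7*w^2/16 + 7*w/32 + 1/32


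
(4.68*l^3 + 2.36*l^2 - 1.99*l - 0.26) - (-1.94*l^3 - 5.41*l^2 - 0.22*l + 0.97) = 6.62*l^3 + 7.77*l^2 - 1.77*l - 1.23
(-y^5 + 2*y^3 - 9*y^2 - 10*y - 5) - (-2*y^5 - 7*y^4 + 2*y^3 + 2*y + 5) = y^5 + 7*y^4 - 9*y^2 - 12*y - 10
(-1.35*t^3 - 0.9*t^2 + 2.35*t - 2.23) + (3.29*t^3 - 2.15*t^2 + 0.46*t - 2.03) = 1.94*t^3 - 3.05*t^2 + 2.81*t - 4.26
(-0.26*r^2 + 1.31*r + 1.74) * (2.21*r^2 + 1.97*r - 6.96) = -0.5746*r^4 + 2.3829*r^3 + 8.2357*r^2 - 5.6898*r - 12.1104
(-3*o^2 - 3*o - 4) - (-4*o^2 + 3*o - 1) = o^2 - 6*o - 3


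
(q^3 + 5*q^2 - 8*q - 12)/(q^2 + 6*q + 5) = (q^2 + 4*q - 12)/(q + 5)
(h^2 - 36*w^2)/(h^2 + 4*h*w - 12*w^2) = (-h + 6*w)/(-h + 2*w)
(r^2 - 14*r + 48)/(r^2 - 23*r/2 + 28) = 2*(r - 6)/(2*r - 7)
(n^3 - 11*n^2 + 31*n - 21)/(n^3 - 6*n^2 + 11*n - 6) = (n - 7)/(n - 2)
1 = 1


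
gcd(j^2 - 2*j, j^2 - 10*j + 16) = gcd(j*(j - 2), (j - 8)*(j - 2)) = j - 2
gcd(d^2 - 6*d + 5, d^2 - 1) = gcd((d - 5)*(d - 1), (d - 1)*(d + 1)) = d - 1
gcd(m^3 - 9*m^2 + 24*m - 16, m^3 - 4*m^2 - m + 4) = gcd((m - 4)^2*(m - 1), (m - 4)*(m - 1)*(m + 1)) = m^2 - 5*m + 4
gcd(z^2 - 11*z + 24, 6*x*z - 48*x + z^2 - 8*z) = z - 8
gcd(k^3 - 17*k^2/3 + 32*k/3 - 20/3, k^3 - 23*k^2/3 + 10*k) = k - 5/3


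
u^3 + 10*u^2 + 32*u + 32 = (u + 2)*(u + 4)^2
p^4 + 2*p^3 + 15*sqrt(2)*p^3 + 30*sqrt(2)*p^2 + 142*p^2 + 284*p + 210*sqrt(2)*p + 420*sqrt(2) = (p + 2)*(p + 3*sqrt(2))*(p + 5*sqrt(2))*(p + 7*sqrt(2))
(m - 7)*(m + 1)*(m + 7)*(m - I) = m^4 + m^3 - I*m^3 - 49*m^2 - I*m^2 - 49*m + 49*I*m + 49*I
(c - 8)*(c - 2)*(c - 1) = c^3 - 11*c^2 + 26*c - 16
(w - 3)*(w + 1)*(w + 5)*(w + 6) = w^4 + 9*w^3 + 5*w^2 - 93*w - 90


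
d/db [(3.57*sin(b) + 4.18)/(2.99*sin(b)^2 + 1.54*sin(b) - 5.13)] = (-24.9964*sin(b) + 5.33715*cos(2*b) - 30.08845)*cos(b)/(2.99*sin(b)^2 + 1.54*sin(b) - 5.13)^2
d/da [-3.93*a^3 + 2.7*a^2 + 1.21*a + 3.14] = -11.79*a^2 + 5.4*a + 1.21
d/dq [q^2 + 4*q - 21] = 2*q + 4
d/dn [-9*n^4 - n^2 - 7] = -36*n^3 - 2*n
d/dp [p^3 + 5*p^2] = p*(3*p + 10)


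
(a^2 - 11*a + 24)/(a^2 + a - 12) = (a - 8)/(a + 4)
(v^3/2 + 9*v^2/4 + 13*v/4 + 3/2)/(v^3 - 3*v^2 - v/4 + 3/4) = (2*v^3 + 9*v^2 + 13*v + 6)/(4*v^3 - 12*v^2 - v + 3)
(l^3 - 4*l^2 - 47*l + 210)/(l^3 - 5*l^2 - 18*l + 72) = (l^2 + 2*l - 35)/(l^2 + l - 12)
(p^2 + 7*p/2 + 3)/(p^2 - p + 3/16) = 8*(2*p^2 + 7*p + 6)/(16*p^2 - 16*p + 3)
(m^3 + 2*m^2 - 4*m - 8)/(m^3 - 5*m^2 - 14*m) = (m^2 - 4)/(m*(m - 7))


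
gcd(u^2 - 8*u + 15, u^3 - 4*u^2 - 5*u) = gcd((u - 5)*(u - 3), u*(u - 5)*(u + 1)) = u - 5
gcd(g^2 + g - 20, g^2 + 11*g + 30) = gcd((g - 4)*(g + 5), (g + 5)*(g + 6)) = g + 5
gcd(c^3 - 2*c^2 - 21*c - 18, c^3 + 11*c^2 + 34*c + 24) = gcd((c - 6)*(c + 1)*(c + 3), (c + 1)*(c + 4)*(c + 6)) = c + 1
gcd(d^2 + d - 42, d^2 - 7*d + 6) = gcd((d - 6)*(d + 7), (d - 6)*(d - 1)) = d - 6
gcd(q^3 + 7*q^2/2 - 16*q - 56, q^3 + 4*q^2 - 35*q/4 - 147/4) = q + 7/2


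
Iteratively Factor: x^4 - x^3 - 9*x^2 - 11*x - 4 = (x - 4)*(x^3 + 3*x^2 + 3*x + 1) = (x - 4)*(x + 1)*(x^2 + 2*x + 1) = (x - 4)*(x + 1)^2*(x + 1)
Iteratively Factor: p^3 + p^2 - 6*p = (p - 2)*(p^2 + 3*p) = p*(p - 2)*(p + 3)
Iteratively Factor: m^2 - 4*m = (m - 4)*(m)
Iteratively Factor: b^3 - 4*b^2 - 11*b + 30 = (b - 5)*(b^2 + b - 6) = (b - 5)*(b - 2)*(b + 3)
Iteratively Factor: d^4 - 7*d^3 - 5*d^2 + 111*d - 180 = (d - 3)*(d^3 - 4*d^2 - 17*d + 60) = (d - 3)*(d + 4)*(d^2 - 8*d + 15) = (d - 3)^2*(d + 4)*(d - 5)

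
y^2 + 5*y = y*(y + 5)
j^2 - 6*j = j*(j - 6)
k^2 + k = k*(k + 1)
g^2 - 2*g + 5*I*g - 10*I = (g - 2)*(g + 5*I)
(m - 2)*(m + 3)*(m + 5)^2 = m^4 + 11*m^3 + 29*m^2 - 35*m - 150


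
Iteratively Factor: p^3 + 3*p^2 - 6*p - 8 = (p + 1)*(p^2 + 2*p - 8) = (p + 1)*(p + 4)*(p - 2)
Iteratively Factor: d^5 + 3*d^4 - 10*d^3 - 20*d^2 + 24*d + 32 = (d + 4)*(d^4 - d^3 - 6*d^2 + 4*d + 8) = (d + 2)*(d + 4)*(d^3 - 3*d^2 + 4) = (d - 2)*(d + 2)*(d + 4)*(d^2 - d - 2) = (d - 2)*(d + 1)*(d + 2)*(d + 4)*(d - 2)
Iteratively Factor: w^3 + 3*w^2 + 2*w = (w)*(w^2 + 3*w + 2) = w*(w + 2)*(w + 1)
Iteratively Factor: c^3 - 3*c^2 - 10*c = (c + 2)*(c^2 - 5*c) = (c - 5)*(c + 2)*(c)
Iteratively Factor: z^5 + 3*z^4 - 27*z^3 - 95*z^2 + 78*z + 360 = (z - 5)*(z^4 + 8*z^3 + 13*z^2 - 30*z - 72) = (z - 5)*(z + 4)*(z^3 + 4*z^2 - 3*z - 18) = (z - 5)*(z + 3)*(z + 4)*(z^2 + z - 6) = (z - 5)*(z + 3)^2*(z + 4)*(z - 2)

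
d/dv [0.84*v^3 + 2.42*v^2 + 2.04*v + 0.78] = 2.52*v^2 + 4.84*v + 2.04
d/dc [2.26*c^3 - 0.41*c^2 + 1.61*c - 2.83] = 6.78*c^2 - 0.82*c + 1.61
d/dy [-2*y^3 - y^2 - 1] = 2*y*(-3*y - 1)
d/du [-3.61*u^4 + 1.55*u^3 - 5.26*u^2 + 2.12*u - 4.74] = -14.44*u^3 + 4.65*u^2 - 10.52*u + 2.12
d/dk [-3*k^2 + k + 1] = 1 - 6*k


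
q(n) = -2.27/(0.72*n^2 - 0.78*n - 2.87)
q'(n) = -2.27*(0.78 - 1.44*n)/(0.72*n^2 - 0.78*n - 2.87)^2 = (3.2688*n - 1.7706)/(-0.72*n^2 + 0.78*n + 2.87)^2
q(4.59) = -0.26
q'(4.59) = 0.17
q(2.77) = -4.60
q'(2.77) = 29.86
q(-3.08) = -0.36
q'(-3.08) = -0.29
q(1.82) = 1.19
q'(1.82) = 1.15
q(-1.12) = 2.08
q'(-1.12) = -4.54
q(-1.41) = 6.70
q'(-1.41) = -55.59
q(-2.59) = -0.57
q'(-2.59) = -0.65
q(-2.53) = -0.61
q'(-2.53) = -0.73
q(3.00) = -1.79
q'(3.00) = 4.98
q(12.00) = -0.02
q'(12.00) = 0.00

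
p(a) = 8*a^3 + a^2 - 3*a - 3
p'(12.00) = 3477.00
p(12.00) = 13929.00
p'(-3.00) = 207.00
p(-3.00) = -201.00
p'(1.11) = 28.79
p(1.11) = 5.84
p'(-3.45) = 275.76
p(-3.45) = -309.26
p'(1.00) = 23.00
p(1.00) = 3.00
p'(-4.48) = 469.73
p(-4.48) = -688.81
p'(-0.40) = 0.04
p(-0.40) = -2.15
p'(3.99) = 387.06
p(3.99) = 509.12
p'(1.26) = 37.62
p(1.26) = 10.81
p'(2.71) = 178.68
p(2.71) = 155.43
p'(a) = 24*a^2 + 2*a - 3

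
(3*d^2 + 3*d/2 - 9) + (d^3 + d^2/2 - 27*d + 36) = d^3 + 7*d^2/2 - 51*d/2 + 27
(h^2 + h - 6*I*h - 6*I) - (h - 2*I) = h^2 - 6*I*h - 4*I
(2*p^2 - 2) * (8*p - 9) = 16*p^3 - 18*p^2 - 16*p + 18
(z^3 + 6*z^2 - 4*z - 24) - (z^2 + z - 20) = z^3 + 5*z^2 - 5*z - 4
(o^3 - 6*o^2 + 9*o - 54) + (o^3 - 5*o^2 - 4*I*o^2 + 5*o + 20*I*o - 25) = 2*o^3 - 11*o^2 - 4*I*o^2 + 14*o + 20*I*o - 79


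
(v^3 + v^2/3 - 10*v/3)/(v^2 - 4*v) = (3*v^2 + v - 10)/(3*(v - 4))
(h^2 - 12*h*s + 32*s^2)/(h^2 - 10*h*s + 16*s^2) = (-h + 4*s)/(-h + 2*s)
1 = 1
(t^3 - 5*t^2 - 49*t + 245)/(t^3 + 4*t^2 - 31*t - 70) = (t - 7)/(t + 2)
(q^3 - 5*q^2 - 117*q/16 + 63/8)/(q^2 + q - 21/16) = q - 6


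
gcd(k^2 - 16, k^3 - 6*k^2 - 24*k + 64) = k + 4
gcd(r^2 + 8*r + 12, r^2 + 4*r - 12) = r + 6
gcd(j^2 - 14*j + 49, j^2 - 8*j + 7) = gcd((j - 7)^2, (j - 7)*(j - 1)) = j - 7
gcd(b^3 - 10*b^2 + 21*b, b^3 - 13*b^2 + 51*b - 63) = b^2 - 10*b + 21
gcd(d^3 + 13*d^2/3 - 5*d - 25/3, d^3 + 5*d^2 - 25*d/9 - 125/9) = d^2 + 10*d/3 - 25/3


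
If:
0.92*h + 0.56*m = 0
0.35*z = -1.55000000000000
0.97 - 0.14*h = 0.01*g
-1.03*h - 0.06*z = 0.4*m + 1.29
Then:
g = 135.46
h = -2.75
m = 4.51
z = -4.43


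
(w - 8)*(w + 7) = w^2 - w - 56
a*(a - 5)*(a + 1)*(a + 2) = a^4 - 2*a^3 - 13*a^2 - 10*a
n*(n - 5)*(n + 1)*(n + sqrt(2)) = n^4 - 4*n^3 + sqrt(2)*n^3 - 4*sqrt(2)*n^2 - 5*n^2 - 5*sqrt(2)*n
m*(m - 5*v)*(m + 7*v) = m^3 + 2*m^2*v - 35*m*v^2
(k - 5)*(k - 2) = k^2 - 7*k + 10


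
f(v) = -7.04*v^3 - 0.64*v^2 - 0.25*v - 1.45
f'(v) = -21.12*v^2 - 1.28*v - 0.25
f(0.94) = -8.10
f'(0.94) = -20.11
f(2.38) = -100.58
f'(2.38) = -122.93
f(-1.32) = 13.96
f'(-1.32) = -35.36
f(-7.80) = 3302.41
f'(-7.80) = -1275.21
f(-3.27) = 238.68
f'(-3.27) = -221.90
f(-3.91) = 410.57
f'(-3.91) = -318.13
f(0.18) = -1.56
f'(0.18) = -1.16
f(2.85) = -170.33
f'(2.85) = -175.45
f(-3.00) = 183.62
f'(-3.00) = -186.49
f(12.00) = -12261.73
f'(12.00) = -3056.89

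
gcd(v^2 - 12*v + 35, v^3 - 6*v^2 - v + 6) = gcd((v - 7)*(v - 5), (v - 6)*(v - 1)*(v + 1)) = 1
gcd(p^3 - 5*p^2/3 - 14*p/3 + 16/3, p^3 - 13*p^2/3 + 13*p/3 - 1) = p - 1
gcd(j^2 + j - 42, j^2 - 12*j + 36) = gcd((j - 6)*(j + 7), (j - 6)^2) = j - 6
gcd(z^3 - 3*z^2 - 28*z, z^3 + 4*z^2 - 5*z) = z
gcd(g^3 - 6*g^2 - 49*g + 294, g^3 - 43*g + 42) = g^2 + g - 42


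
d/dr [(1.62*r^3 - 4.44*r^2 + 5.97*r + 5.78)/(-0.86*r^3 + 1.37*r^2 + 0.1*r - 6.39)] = (-1.599*r^4 + 10.5924*r^3 - 24.7659*r^2 + 40.906*r - 38.7263)/(0.7396*r^6 - 2.3564*r^5 + 1.7049*r^4 + 11.2648*r^3 - 17.4986*r^2 - 1.278*r + 40.8321)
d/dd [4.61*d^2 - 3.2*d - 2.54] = 9.22*d - 3.2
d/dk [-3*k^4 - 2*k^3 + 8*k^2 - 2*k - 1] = -12*k^3 - 6*k^2 + 16*k - 2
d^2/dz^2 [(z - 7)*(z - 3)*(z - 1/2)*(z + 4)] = 12*z^2 - 39*z - 32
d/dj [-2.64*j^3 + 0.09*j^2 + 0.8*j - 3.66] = -7.92*j^2 + 0.18*j + 0.8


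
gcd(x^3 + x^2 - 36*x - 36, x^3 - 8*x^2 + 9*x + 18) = x^2 - 5*x - 6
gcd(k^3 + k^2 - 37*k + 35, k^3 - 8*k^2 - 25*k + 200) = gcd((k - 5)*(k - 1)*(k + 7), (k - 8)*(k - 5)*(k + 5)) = k - 5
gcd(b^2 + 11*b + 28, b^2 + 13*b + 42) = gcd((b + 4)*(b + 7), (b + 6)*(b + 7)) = b + 7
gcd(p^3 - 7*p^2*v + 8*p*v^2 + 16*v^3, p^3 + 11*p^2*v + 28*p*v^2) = 1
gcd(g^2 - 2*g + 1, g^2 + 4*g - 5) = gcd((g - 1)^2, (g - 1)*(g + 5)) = g - 1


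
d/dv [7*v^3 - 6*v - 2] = 21*v^2 - 6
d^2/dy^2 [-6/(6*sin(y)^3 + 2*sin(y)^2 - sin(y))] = 6*(324*sin(y)^3 + 132*sin(y)^2 - 428*sin(y) - 198 + 13/sin(y) + 12/sin(y)^2 - 2/sin(y)^3)/(6*sin(y)^2 + 2*sin(y) - 1)^3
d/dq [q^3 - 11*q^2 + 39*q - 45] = 3*q^2 - 22*q + 39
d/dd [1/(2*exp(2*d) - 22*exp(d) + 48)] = (11/2 - exp(d))*exp(d)/(exp(2*d) - 11*exp(d) + 24)^2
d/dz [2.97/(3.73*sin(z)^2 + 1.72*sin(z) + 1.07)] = -(22.1562*sin(z) + 5.1084)*cos(z)/(3.73*sin(z)^2 + 1.72*sin(z) + 1.07)^2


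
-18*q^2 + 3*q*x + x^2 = (-3*q + x)*(6*q + x)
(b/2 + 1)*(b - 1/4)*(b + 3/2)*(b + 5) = b^4/2 + 33*b^3/8 + 147*b^2/16 + 79*b/16 - 15/8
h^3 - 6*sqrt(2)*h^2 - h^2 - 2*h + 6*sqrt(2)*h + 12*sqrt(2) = (h - 2)*(h + 1)*(h - 6*sqrt(2))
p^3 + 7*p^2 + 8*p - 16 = (p - 1)*(p + 4)^2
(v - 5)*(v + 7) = v^2 + 2*v - 35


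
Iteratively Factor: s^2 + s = (s + 1)*(s)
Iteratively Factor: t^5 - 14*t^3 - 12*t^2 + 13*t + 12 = (t - 1)*(t^4 + t^3 - 13*t^2 - 25*t - 12) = (t - 4)*(t - 1)*(t^3 + 5*t^2 + 7*t + 3) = (t - 4)*(t - 1)*(t + 3)*(t^2 + 2*t + 1) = (t - 4)*(t - 1)*(t + 1)*(t + 3)*(t + 1)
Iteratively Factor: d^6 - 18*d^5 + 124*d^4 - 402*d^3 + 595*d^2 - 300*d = (d - 1)*(d^5 - 17*d^4 + 107*d^3 - 295*d^2 + 300*d) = (d - 3)*(d - 1)*(d^4 - 14*d^3 + 65*d^2 - 100*d) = (d - 5)*(d - 3)*(d - 1)*(d^3 - 9*d^2 + 20*d) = d*(d - 5)*(d - 3)*(d - 1)*(d^2 - 9*d + 20) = d*(d - 5)^2*(d - 3)*(d - 1)*(d - 4)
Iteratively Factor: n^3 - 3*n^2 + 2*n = (n - 1)*(n^2 - 2*n) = n*(n - 1)*(n - 2)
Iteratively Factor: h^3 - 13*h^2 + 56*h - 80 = (h - 4)*(h^2 - 9*h + 20) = (h - 4)^2*(h - 5)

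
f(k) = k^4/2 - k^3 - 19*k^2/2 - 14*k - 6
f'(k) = 2*k^3 - 3*k^2 - 19*k - 14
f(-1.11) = -0.04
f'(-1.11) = 0.66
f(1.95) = -69.61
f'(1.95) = -47.63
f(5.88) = -22.38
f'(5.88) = 177.15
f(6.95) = 268.69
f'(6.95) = 380.45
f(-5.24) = 327.35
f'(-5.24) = -284.57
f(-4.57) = 173.11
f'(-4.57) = -180.71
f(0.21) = -9.37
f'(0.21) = -18.10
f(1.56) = -51.79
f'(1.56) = -43.35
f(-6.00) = 600.00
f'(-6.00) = -440.00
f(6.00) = 0.00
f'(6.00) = 196.00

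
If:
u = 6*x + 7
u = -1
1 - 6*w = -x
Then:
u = -1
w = -1/18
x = -4/3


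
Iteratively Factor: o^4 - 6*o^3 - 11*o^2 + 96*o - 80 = (o - 4)*(o^3 - 2*o^2 - 19*o + 20) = (o - 4)*(o - 1)*(o^2 - o - 20) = (o - 5)*(o - 4)*(o - 1)*(o + 4)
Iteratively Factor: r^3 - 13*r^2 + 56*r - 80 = (r - 4)*(r^2 - 9*r + 20) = (r - 4)^2*(r - 5)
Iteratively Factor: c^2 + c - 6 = (c + 3)*(c - 2)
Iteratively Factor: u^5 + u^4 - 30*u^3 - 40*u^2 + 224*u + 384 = (u + 3)*(u^4 - 2*u^3 - 24*u^2 + 32*u + 128) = (u + 3)*(u + 4)*(u^3 - 6*u^2 + 32) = (u - 4)*(u + 3)*(u + 4)*(u^2 - 2*u - 8) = (u - 4)*(u + 2)*(u + 3)*(u + 4)*(u - 4)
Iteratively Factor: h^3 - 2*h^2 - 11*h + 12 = (h - 1)*(h^2 - h - 12) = (h - 1)*(h + 3)*(h - 4)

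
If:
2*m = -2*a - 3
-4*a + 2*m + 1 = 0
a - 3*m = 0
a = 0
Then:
No Solution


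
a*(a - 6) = a^2 - 6*a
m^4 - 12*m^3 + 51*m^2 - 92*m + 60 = (m - 5)*(m - 3)*(m - 2)^2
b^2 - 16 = (b - 4)*(b + 4)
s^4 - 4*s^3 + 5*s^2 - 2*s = s*(s - 2)*(s - 1)^2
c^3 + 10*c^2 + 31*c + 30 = (c + 2)*(c + 3)*(c + 5)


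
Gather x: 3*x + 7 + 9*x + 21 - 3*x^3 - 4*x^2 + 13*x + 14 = -3*x^3 - 4*x^2 + 25*x + 42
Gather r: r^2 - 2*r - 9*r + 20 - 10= r^2 - 11*r + 10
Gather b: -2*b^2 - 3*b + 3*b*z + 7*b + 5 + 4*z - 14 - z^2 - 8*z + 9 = -2*b^2 + b*(3*z + 4) - z^2 - 4*z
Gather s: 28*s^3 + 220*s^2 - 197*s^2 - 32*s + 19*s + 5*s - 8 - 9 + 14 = 28*s^3 + 23*s^2 - 8*s - 3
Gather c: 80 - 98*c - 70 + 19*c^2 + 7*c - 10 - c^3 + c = -c^3 + 19*c^2 - 90*c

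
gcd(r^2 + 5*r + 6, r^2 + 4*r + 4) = r + 2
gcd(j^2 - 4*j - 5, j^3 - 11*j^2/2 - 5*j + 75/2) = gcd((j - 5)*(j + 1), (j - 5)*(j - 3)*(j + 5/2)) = j - 5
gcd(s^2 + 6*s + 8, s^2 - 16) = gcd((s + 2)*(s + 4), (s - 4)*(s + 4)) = s + 4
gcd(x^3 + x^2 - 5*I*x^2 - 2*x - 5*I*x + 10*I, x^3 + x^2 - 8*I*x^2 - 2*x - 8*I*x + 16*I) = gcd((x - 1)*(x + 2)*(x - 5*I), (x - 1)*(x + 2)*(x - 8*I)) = x^2 + x - 2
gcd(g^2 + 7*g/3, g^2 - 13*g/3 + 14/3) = 1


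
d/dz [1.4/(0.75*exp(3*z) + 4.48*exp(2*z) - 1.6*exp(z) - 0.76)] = (-3.15*exp(2*z) - 12.544*exp(z) + 2.24)*exp(z)/(0.75*exp(3*z) + 4.48*exp(2*z) - 1.6*exp(z) - 0.76)^2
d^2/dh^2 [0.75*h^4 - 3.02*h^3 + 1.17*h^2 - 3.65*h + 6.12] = 9.0*h^2 - 18.12*h + 2.34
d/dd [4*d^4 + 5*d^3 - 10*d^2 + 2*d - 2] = 16*d^3 + 15*d^2 - 20*d + 2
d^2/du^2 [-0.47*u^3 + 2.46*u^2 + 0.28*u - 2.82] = 4.92 - 2.82*u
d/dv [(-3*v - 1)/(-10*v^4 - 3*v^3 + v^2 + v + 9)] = (30*v^4 + 9*v^3 - 3*v^2 - 3*v - (3*v + 1)*(40*v^3 + 9*v^2 - 2*v - 1) - 27)/(-10*v^4 - 3*v^3 + v^2 + v + 9)^2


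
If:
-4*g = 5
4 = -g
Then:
No Solution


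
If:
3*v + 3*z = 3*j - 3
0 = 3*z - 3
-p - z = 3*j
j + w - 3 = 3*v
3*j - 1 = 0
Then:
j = 1/3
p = -2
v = -5/3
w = -7/3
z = 1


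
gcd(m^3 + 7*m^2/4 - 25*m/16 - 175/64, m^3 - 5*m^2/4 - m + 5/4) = m - 5/4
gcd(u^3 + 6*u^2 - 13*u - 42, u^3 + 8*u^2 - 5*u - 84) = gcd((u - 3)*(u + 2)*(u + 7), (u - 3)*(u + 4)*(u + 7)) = u^2 + 4*u - 21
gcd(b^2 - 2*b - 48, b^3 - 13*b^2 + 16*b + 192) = b - 8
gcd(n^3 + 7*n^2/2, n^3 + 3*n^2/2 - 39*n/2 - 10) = 1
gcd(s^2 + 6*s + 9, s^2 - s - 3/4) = 1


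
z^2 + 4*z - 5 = (z - 1)*(z + 5)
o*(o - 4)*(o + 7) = o^3 + 3*o^2 - 28*o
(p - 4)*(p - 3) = p^2 - 7*p + 12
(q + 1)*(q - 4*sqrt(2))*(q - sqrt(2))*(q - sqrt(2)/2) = q^4 - 11*sqrt(2)*q^3/2 + q^3 - 11*sqrt(2)*q^2/2 + 13*q^2 - 4*sqrt(2)*q + 13*q - 4*sqrt(2)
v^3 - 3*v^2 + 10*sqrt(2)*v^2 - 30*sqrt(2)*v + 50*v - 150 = (v - 3)*(v + 5*sqrt(2))^2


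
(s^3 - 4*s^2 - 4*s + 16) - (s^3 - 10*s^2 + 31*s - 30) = 6*s^2 - 35*s + 46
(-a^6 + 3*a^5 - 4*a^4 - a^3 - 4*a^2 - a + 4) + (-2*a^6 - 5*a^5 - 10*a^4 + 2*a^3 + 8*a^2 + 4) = -3*a^6 - 2*a^5 - 14*a^4 + a^3 + 4*a^2 - a + 8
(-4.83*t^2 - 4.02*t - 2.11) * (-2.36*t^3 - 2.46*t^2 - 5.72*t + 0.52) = 11.3988*t^5 + 21.369*t^4 + 42.4964*t^3 + 25.6734*t^2 + 9.9788*t - 1.0972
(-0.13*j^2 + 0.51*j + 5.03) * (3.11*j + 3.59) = -0.4043*j^3 + 1.1194*j^2 + 17.4742*j + 18.0577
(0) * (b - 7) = 0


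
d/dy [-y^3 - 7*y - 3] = -3*y^2 - 7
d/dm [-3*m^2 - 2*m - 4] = -6*m - 2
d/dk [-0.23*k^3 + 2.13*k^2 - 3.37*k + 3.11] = -0.69*k^2 + 4.26*k - 3.37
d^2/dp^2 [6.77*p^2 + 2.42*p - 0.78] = 13.5400000000000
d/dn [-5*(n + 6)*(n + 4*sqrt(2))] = -10*n - 30 - 20*sqrt(2)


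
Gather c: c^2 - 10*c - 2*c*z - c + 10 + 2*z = c^2 + c*(-2*z - 11) + 2*z + 10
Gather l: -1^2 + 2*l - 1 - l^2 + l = -l^2 + 3*l - 2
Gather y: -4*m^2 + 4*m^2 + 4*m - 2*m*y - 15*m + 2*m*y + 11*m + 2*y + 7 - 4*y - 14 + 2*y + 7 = 0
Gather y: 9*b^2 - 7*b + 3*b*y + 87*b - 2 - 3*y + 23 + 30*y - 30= 9*b^2 + 80*b + y*(3*b + 27) - 9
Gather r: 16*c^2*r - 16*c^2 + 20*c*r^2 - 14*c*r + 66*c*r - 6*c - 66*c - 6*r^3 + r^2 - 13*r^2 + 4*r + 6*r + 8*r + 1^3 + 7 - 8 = -16*c^2 - 72*c - 6*r^3 + r^2*(20*c - 12) + r*(16*c^2 + 52*c + 18)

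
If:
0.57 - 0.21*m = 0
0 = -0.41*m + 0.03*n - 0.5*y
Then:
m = 2.71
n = 16.6666666666667*y + 37.0952380952381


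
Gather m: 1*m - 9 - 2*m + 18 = 9 - m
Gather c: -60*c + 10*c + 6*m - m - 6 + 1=-50*c + 5*m - 5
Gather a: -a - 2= -a - 2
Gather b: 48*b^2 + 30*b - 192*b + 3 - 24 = 48*b^2 - 162*b - 21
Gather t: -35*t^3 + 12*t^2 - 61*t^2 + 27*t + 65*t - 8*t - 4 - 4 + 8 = -35*t^3 - 49*t^2 + 84*t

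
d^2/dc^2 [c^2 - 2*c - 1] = 2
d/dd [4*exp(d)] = 4*exp(d)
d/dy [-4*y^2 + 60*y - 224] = 60 - 8*y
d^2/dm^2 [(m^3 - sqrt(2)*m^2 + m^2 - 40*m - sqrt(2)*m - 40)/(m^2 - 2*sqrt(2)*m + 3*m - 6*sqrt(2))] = 4*(-15*m^3 - sqrt(2)*m^3 - 42*m^2 - 18*sqrt(2)*m^2 - 240*sqrt(2)*m - 90*m - 264*sqrt(2) + 158)/(m^6 - 6*sqrt(2)*m^5 + 9*m^5 - 54*sqrt(2)*m^4 + 51*m^4 - 178*sqrt(2)*m^3 + 243*m^3 - 306*sqrt(2)*m^2 + 648*m^2 - 432*sqrt(2)*m + 648*m - 432*sqrt(2))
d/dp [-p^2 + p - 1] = 1 - 2*p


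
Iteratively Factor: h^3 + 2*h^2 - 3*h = (h)*(h^2 + 2*h - 3) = h*(h - 1)*(h + 3)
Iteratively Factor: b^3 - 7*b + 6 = (b - 1)*(b^2 + b - 6) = (b - 1)*(b + 3)*(b - 2)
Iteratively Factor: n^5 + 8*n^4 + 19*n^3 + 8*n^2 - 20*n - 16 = (n - 1)*(n^4 + 9*n^3 + 28*n^2 + 36*n + 16) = (n - 1)*(n + 4)*(n^3 + 5*n^2 + 8*n + 4) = (n - 1)*(n + 2)*(n + 4)*(n^2 + 3*n + 2) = (n - 1)*(n + 1)*(n + 2)*(n + 4)*(n + 2)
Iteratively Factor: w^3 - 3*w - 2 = (w + 1)*(w^2 - w - 2) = (w + 1)^2*(w - 2)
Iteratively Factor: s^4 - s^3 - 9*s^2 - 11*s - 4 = (s + 1)*(s^3 - 2*s^2 - 7*s - 4) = (s + 1)^2*(s^2 - 3*s - 4) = (s - 4)*(s + 1)^2*(s + 1)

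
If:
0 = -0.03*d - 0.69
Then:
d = -23.00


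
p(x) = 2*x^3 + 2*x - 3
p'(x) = 6*x^2 + 2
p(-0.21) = -3.44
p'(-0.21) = 2.26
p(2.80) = 46.50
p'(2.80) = 49.04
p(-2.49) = -38.86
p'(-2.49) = 39.20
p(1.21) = 2.96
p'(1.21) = 10.78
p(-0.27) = -3.58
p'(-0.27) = 2.44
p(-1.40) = -11.29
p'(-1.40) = 13.76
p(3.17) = 67.05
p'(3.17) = 62.29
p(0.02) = -2.96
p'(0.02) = 2.00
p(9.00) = 1473.00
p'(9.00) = 488.00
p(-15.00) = -6783.00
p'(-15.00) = 1352.00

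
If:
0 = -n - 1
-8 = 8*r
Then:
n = -1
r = -1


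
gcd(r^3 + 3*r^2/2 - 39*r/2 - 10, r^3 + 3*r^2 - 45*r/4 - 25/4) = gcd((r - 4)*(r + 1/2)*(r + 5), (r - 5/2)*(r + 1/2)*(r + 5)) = r^2 + 11*r/2 + 5/2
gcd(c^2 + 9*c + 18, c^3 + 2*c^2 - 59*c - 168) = c + 3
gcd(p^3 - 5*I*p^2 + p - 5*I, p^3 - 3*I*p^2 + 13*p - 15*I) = p^2 - 6*I*p - 5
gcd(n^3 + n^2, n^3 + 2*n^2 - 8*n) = n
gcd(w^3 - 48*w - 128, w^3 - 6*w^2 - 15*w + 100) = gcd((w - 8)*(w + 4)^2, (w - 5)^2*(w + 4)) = w + 4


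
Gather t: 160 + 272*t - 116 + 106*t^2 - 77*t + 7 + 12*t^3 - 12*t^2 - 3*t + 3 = 12*t^3 + 94*t^2 + 192*t + 54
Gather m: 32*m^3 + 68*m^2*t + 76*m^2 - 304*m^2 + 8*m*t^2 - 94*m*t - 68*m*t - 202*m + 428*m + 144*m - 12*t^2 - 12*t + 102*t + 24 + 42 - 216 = 32*m^3 + m^2*(68*t - 228) + m*(8*t^2 - 162*t + 370) - 12*t^2 + 90*t - 150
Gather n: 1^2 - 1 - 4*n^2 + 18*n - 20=-4*n^2 + 18*n - 20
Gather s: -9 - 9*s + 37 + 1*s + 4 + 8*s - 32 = 0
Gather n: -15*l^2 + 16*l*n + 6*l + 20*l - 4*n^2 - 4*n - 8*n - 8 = -15*l^2 + 26*l - 4*n^2 + n*(16*l - 12) - 8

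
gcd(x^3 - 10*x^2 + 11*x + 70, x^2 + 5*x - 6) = 1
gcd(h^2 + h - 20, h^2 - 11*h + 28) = h - 4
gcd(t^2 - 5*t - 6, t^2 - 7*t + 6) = t - 6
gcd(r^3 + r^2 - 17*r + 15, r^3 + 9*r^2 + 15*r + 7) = 1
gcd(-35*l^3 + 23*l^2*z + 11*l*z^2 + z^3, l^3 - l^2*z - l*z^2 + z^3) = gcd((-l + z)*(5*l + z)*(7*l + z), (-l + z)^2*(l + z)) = -l + z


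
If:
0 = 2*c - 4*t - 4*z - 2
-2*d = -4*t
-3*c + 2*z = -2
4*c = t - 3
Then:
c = -1/2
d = 2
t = 1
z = -7/4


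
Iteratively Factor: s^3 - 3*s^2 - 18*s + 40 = (s - 5)*(s^2 + 2*s - 8) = (s - 5)*(s + 4)*(s - 2)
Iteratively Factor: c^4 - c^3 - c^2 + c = (c - 1)*(c^3 - c) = c*(c - 1)*(c^2 - 1) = c*(c - 1)*(c + 1)*(c - 1)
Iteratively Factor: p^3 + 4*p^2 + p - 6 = (p - 1)*(p^2 + 5*p + 6) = (p - 1)*(p + 3)*(p + 2)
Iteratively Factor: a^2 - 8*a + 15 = (a - 5)*(a - 3)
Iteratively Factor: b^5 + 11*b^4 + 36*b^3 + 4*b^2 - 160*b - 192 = (b + 4)*(b^4 + 7*b^3 + 8*b^2 - 28*b - 48) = (b + 2)*(b + 4)*(b^3 + 5*b^2 - 2*b - 24) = (b + 2)*(b + 4)^2*(b^2 + b - 6) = (b + 2)*(b + 3)*(b + 4)^2*(b - 2)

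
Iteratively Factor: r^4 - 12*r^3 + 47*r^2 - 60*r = (r)*(r^3 - 12*r^2 + 47*r - 60) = r*(r - 3)*(r^2 - 9*r + 20) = r*(r - 5)*(r - 3)*(r - 4)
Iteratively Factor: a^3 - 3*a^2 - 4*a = (a)*(a^2 - 3*a - 4) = a*(a + 1)*(a - 4)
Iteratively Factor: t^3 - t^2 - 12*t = (t + 3)*(t^2 - 4*t) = t*(t + 3)*(t - 4)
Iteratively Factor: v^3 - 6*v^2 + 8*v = (v - 2)*(v^2 - 4*v) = (v - 4)*(v - 2)*(v)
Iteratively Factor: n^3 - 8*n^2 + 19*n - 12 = (n - 3)*(n^2 - 5*n + 4) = (n - 3)*(n - 1)*(n - 4)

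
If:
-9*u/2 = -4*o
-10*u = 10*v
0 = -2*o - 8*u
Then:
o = 0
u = 0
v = 0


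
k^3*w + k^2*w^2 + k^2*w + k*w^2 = k*(k + w)*(k*w + w)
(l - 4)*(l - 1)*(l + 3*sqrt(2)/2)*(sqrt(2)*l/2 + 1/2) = sqrt(2)*l^4/2 - 5*sqrt(2)*l^3/2 + 2*l^3 - 10*l^2 + 11*sqrt(2)*l^2/4 - 15*sqrt(2)*l/4 + 8*l + 3*sqrt(2)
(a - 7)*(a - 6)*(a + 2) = a^3 - 11*a^2 + 16*a + 84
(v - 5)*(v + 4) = v^2 - v - 20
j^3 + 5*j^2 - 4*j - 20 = (j - 2)*(j + 2)*(j + 5)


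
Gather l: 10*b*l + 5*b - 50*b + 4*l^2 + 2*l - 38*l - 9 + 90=-45*b + 4*l^2 + l*(10*b - 36) + 81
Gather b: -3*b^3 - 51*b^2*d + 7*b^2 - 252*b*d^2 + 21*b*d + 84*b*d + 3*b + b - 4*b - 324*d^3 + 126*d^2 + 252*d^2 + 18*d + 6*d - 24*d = -3*b^3 + b^2*(7 - 51*d) + b*(-252*d^2 + 105*d) - 324*d^3 + 378*d^2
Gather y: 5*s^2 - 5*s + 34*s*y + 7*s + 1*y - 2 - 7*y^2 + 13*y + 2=5*s^2 + 2*s - 7*y^2 + y*(34*s + 14)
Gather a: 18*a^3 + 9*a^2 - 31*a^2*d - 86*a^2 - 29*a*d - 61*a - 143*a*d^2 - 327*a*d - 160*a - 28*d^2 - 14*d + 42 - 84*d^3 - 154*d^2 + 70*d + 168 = 18*a^3 + a^2*(-31*d - 77) + a*(-143*d^2 - 356*d - 221) - 84*d^3 - 182*d^2 + 56*d + 210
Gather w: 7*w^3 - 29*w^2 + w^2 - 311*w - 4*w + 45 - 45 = 7*w^3 - 28*w^2 - 315*w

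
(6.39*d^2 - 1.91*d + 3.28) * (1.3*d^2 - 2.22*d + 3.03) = 8.307*d^4 - 16.6688*d^3 + 27.8659*d^2 - 13.0689*d + 9.9384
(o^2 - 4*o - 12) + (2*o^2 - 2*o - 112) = 3*o^2 - 6*o - 124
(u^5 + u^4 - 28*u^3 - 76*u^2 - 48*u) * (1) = u^5 + u^4 - 28*u^3 - 76*u^2 - 48*u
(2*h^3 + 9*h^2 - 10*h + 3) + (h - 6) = 2*h^3 + 9*h^2 - 9*h - 3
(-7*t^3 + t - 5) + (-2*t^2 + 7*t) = -7*t^3 - 2*t^2 + 8*t - 5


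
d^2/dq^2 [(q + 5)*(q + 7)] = 2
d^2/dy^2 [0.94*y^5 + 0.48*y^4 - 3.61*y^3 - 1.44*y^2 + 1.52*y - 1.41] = 18.8*y^3 + 5.76*y^2 - 21.66*y - 2.88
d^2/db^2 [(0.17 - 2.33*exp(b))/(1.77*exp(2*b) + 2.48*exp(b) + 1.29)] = (-7.299657*exp(4*b) + 12.35814*exp(3*b) + 34.15923*exp(2*b) + 6.94706*exp(b) - 4.421217)*exp(b)/(5.545233*exp(6*b) + 23.308776*exp(5*b) + 44.782947*exp(4*b) + 49.228496*exp(3*b) + 32.638419*exp(2*b) + 12.380904*exp(b) + 2.146689)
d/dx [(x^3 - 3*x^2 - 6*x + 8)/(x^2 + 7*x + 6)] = (x^4 + 14*x^3 + 3*x^2 - 52*x - 92)/(x^4 + 14*x^3 + 61*x^2 + 84*x + 36)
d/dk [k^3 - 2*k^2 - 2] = k*(3*k - 4)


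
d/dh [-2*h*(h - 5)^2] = 2*(5 - 3*h)*(h - 5)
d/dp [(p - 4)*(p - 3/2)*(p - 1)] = 3*p^2 - 13*p + 23/2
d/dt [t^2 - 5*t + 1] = 2*t - 5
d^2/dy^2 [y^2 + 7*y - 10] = 2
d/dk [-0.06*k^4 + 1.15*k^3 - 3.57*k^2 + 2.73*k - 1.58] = -0.24*k^3 + 3.45*k^2 - 7.14*k + 2.73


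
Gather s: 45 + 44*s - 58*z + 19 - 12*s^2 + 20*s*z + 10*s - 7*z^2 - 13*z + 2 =-12*s^2 + s*(20*z + 54) - 7*z^2 - 71*z + 66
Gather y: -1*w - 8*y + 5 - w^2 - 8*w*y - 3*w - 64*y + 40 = -w^2 - 4*w + y*(-8*w - 72) + 45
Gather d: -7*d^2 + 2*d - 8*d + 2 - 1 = -7*d^2 - 6*d + 1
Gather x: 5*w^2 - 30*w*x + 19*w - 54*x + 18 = 5*w^2 + 19*w + x*(-30*w - 54) + 18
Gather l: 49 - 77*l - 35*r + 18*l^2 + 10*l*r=18*l^2 + l*(10*r - 77) - 35*r + 49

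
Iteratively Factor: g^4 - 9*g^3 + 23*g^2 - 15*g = (g - 5)*(g^3 - 4*g^2 + 3*g) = g*(g - 5)*(g^2 - 4*g + 3) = g*(g - 5)*(g - 1)*(g - 3)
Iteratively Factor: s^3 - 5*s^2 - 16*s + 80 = (s - 4)*(s^2 - s - 20) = (s - 5)*(s - 4)*(s + 4)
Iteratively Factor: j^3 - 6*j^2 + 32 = (j + 2)*(j^2 - 8*j + 16) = (j - 4)*(j + 2)*(j - 4)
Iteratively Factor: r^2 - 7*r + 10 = (r - 2)*(r - 5)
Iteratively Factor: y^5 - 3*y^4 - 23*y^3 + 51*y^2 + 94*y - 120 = (y - 1)*(y^4 - 2*y^3 - 25*y^2 + 26*y + 120) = (y - 1)*(y + 2)*(y^3 - 4*y^2 - 17*y + 60) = (y - 1)*(y + 2)*(y + 4)*(y^2 - 8*y + 15) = (y - 3)*(y - 1)*(y + 2)*(y + 4)*(y - 5)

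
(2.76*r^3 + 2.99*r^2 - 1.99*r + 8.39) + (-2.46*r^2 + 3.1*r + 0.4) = 2.76*r^3 + 0.53*r^2 + 1.11*r + 8.79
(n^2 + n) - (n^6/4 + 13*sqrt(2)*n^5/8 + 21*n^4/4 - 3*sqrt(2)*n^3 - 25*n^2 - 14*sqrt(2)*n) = -n^6/4 - 13*sqrt(2)*n^5/8 - 21*n^4/4 + 3*sqrt(2)*n^3 + 26*n^2 + n + 14*sqrt(2)*n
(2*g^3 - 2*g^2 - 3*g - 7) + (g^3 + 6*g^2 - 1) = 3*g^3 + 4*g^2 - 3*g - 8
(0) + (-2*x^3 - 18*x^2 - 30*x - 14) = -2*x^3 - 18*x^2 - 30*x - 14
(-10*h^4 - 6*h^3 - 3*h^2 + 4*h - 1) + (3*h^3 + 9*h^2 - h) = -10*h^4 - 3*h^3 + 6*h^2 + 3*h - 1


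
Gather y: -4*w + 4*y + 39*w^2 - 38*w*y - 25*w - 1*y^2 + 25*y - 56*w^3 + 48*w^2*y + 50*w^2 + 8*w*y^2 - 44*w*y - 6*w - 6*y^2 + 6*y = -56*w^3 + 89*w^2 - 35*w + y^2*(8*w - 7) + y*(48*w^2 - 82*w + 35)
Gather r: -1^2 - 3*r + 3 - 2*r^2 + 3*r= 2 - 2*r^2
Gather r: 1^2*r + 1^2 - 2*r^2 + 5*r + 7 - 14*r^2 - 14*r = -16*r^2 - 8*r + 8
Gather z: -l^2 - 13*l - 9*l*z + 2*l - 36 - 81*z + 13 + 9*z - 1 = -l^2 - 11*l + z*(-9*l - 72) - 24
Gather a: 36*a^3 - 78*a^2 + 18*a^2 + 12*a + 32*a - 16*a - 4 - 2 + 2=36*a^3 - 60*a^2 + 28*a - 4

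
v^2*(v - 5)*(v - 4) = v^4 - 9*v^3 + 20*v^2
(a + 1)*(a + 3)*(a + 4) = a^3 + 8*a^2 + 19*a + 12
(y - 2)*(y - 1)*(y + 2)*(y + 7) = y^4 + 6*y^3 - 11*y^2 - 24*y + 28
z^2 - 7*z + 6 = (z - 6)*(z - 1)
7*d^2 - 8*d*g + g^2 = (-7*d + g)*(-d + g)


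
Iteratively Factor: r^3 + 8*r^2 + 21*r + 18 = (r + 3)*(r^2 + 5*r + 6) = (r + 3)^2*(r + 2)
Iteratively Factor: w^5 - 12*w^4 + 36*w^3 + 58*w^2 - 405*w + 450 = (w + 3)*(w^4 - 15*w^3 + 81*w^2 - 185*w + 150) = (w - 2)*(w + 3)*(w^3 - 13*w^2 + 55*w - 75) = (w - 5)*(w - 2)*(w + 3)*(w^2 - 8*w + 15) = (w - 5)*(w - 3)*(w - 2)*(w + 3)*(w - 5)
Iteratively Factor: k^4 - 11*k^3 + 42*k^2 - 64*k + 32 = (k - 4)*(k^3 - 7*k^2 + 14*k - 8) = (k - 4)^2*(k^2 - 3*k + 2) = (k - 4)^2*(k - 2)*(k - 1)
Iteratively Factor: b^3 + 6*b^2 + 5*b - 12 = (b - 1)*(b^2 + 7*b + 12) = (b - 1)*(b + 4)*(b + 3)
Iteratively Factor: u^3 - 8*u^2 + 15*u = (u)*(u^2 - 8*u + 15) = u*(u - 3)*(u - 5)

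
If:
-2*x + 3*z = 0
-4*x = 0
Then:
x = 0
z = 0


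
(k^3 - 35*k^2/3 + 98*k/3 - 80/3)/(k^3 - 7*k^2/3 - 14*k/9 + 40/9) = 3*(k - 8)/(3*k + 4)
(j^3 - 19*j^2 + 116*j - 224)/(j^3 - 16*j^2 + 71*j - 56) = (j - 4)/(j - 1)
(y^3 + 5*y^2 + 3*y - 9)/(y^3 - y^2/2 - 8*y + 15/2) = 2*(y + 3)/(2*y - 5)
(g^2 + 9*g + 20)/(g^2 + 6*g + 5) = (g + 4)/(g + 1)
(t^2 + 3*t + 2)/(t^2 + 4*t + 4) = (t + 1)/(t + 2)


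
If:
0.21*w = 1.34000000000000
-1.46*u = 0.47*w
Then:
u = -2.05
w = 6.38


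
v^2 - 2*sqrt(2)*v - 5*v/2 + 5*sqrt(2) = (v - 5/2)*(v - 2*sqrt(2))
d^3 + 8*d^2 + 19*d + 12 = (d + 1)*(d + 3)*(d + 4)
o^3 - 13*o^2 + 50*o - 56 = (o - 7)*(o - 4)*(o - 2)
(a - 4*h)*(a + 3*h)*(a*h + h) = a^3*h - a^2*h^2 + a^2*h - 12*a*h^3 - a*h^2 - 12*h^3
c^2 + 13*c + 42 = (c + 6)*(c + 7)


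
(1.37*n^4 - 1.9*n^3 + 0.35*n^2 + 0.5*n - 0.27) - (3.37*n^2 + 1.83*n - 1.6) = 1.37*n^4 - 1.9*n^3 - 3.02*n^2 - 1.33*n + 1.33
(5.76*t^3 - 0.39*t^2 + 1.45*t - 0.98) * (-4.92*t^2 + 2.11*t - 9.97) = -28.3392*t^5 + 14.0724*t^4 - 65.3841*t^3 + 11.7694*t^2 - 16.5243*t + 9.7706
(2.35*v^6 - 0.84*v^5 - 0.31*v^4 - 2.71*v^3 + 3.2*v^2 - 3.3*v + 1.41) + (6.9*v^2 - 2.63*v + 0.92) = 2.35*v^6 - 0.84*v^5 - 0.31*v^4 - 2.71*v^3 + 10.1*v^2 - 5.93*v + 2.33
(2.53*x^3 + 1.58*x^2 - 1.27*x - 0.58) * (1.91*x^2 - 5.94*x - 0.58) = 4.8323*x^5 - 12.0104*x^4 - 13.2783*x^3 + 5.5196*x^2 + 4.1818*x + 0.3364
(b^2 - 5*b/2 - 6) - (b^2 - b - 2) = -3*b/2 - 4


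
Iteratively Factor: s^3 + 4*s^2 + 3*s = (s + 3)*(s^2 + s) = (s + 1)*(s + 3)*(s)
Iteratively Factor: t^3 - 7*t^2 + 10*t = (t - 2)*(t^2 - 5*t) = (t - 5)*(t - 2)*(t)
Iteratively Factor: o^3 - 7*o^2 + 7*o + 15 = (o + 1)*(o^2 - 8*o + 15) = (o - 5)*(o + 1)*(o - 3)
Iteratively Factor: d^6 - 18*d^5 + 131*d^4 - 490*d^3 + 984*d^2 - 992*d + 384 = (d - 1)*(d^5 - 17*d^4 + 114*d^3 - 376*d^2 + 608*d - 384) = (d - 4)*(d - 1)*(d^4 - 13*d^3 + 62*d^2 - 128*d + 96) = (d - 4)^2*(d - 1)*(d^3 - 9*d^2 + 26*d - 24) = (d - 4)^2*(d - 2)*(d - 1)*(d^2 - 7*d + 12) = (d - 4)^3*(d - 2)*(d - 1)*(d - 3)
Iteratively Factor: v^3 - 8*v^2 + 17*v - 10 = (v - 2)*(v^2 - 6*v + 5) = (v - 2)*(v - 1)*(v - 5)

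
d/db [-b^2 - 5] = -2*b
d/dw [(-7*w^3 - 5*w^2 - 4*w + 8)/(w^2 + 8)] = (-7*w^4 - 164*w^2 - 96*w - 32)/(w^4 + 16*w^2 + 64)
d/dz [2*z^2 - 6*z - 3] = 4*z - 6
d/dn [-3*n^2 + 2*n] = 2 - 6*n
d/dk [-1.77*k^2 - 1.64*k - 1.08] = -3.54*k - 1.64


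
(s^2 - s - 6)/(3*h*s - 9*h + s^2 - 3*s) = (s + 2)/(3*h + s)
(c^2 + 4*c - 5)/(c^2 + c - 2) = (c + 5)/(c + 2)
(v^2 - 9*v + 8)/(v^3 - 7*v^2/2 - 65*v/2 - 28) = 2*(v - 1)/(2*v^2 + 9*v + 7)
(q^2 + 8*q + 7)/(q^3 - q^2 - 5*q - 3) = (q + 7)/(q^2 - 2*q - 3)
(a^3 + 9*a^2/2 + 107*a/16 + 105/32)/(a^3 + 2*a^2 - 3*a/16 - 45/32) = (4*a + 7)/(4*a - 3)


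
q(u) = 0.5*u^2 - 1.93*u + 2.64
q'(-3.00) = -4.93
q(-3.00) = 12.93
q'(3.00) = 1.07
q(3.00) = 1.35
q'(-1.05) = -2.98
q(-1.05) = 5.22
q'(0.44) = -1.49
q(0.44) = 1.89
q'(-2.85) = -4.78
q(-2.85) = 12.20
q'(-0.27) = -2.20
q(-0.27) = 3.20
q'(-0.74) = -2.67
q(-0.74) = 4.34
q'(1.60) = -0.33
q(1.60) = 0.83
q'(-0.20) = -2.13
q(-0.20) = 3.05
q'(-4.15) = -6.08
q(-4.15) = 19.26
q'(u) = 1.0*u - 1.93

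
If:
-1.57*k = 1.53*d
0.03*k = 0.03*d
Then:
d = 0.00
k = 0.00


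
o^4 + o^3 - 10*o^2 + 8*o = o*(o - 2)*(o - 1)*(o + 4)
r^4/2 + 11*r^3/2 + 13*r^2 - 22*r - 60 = (r/2 + 1)*(r - 2)*(r + 5)*(r + 6)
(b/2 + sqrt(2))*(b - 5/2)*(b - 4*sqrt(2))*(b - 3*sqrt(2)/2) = b^4/2 - 7*sqrt(2)*b^3/4 - 5*b^3/4 - 5*b^2 + 35*sqrt(2)*b^2/8 + 25*b/2 + 12*sqrt(2)*b - 30*sqrt(2)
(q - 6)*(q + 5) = q^2 - q - 30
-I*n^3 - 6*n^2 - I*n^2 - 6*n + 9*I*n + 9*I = (n - 3*I)^2*(-I*n - I)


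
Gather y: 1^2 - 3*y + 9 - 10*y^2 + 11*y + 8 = -10*y^2 + 8*y + 18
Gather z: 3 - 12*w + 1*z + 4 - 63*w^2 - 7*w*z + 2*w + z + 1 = -63*w^2 - 10*w + z*(2 - 7*w) + 8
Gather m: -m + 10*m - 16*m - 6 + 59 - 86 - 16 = -7*m - 49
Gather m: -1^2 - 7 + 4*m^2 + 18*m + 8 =4*m^2 + 18*m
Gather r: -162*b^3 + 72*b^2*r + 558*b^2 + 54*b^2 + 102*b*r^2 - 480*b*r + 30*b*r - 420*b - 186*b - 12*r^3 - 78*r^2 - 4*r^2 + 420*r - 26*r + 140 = -162*b^3 + 612*b^2 - 606*b - 12*r^3 + r^2*(102*b - 82) + r*(72*b^2 - 450*b + 394) + 140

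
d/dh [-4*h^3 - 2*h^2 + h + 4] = -12*h^2 - 4*h + 1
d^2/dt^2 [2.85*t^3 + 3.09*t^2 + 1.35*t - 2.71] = 17.1*t + 6.18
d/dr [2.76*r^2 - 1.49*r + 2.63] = 5.52*r - 1.49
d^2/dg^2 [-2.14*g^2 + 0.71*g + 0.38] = -4.28000000000000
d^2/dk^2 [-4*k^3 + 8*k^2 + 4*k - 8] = 16 - 24*k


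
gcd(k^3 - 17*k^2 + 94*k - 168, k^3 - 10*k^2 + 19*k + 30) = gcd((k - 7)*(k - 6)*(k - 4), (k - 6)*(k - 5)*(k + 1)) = k - 6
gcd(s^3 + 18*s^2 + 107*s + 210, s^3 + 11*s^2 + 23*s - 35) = s^2 + 12*s + 35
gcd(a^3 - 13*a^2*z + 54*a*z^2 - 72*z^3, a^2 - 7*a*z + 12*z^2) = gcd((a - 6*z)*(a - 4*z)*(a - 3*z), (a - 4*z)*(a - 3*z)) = a^2 - 7*a*z + 12*z^2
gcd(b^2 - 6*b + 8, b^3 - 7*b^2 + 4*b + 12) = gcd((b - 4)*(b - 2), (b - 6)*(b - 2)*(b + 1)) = b - 2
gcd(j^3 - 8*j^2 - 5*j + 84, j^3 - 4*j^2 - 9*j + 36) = j^2 - j - 12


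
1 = 1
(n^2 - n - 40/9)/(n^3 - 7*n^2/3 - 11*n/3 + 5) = (n - 8/3)/(n^2 - 4*n + 3)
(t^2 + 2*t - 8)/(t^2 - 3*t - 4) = (-t^2 - 2*t + 8)/(-t^2 + 3*t + 4)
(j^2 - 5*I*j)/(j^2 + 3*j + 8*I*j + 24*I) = j*(j - 5*I)/(j^2 + j*(3 + 8*I) + 24*I)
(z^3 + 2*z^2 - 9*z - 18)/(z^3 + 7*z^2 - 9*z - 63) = (z + 2)/(z + 7)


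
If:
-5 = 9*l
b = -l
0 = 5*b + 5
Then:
No Solution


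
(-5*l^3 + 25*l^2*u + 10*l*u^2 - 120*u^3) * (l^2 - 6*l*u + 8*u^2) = -5*l^5 + 55*l^4*u - 180*l^3*u^2 + 20*l^2*u^3 + 800*l*u^4 - 960*u^5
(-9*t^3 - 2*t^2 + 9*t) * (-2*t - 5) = 18*t^4 + 49*t^3 - 8*t^2 - 45*t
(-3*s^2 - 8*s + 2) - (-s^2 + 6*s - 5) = -2*s^2 - 14*s + 7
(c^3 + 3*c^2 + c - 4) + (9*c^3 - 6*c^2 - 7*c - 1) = 10*c^3 - 3*c^2 - 6*c - 5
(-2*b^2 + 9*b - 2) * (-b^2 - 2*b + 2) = 2*b^4 - 5*b^3 - 20*b^2 + 22*b - 4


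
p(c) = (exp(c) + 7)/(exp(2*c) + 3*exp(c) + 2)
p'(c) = (exp(c) + 7)*(-2*exp(2*c) - 3*exp(c))/(exp(2*c) + 3*exp(c) + 2)^2 + exp(c)/(exp(2*c) + 3*exp(c) + 2) = (-(exp(c) + 7)*(2*exp(c) + 3) + exp(2*c) + 3*exp(c) + 2)*exp(c)/(exp(2*c) + 3*exp(c) + 2)^2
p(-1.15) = 2.40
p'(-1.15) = -0.80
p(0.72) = 0.73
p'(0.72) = -0.70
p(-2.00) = 2.94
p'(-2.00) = -0.48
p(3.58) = 0.03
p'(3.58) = -0.03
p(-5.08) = 3.47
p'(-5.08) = -0.03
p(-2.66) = 3.19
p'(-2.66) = -0.28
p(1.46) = 0.34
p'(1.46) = -0.38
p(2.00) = 0.18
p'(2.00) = -0.21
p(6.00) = 0.00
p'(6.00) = 0.00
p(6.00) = 0.00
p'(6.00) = 0.00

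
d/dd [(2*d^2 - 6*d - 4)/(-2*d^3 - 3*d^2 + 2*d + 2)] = 2*(2*d^4 - 12*d^3 - 19*d^2 - 8*d - 2)/(4*d^6 + 12*d^5 + d^4 - 20*d^3 - 8*d^2 + 8*d + 4)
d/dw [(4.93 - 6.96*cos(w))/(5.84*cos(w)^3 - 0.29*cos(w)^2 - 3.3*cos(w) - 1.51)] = (-81.2928*cos(w)^3 + 88.392*cos(w)^2 - 2.8594*cos(w) - 26.7786)*sin(w)/(34.1056*cos(w)^6 - 3.3872*cos(w)^5 - 38.4599*cos(w)^4 - 15.7228*cos(w)^3 + 11.7658*cos(w)^2 + 9.966*cos(w) + 2.2801)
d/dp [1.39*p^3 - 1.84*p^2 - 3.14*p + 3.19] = 4.17*p^2 - 3.68*p - 3.14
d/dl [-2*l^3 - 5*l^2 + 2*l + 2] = -6*l^2 - 10*l + 2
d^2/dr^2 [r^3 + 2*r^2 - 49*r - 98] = 6*r + 4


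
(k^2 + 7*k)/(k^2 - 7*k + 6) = k*(k + 7)/(k^2 - 7*k + 6)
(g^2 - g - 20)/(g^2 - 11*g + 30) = (g + 4)/(g - 6)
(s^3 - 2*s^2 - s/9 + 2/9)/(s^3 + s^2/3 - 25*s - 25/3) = (3*s^2 - 7*s + 2)/(3*(s^2 - 25))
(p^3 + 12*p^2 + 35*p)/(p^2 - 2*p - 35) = p*(p + 7)/(p - 7)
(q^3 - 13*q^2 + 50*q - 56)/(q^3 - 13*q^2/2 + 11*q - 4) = 2*(q - 7)/(2*q - 1)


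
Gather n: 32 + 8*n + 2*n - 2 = 10*n + 30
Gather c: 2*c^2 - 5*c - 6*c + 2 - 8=2*c^2 - 11*c - 6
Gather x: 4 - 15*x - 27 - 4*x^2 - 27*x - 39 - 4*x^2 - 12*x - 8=-8*x^2 - 54*x - 70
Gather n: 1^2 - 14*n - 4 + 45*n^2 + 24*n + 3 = 45*n^2 + 10*n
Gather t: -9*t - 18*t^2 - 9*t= -18*t^2 - 18*t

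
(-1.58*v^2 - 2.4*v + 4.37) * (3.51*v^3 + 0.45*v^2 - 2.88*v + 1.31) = -5.5458*v^5 - 9.135*v^4 + 18.8091*v^3 + 6.8087*v^2 - 15.7296*v + 5.7247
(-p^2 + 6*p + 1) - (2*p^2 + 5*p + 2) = -3*p^2 + p - 1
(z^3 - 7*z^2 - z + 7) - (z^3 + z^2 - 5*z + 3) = -8*z^2 + 4*z + 4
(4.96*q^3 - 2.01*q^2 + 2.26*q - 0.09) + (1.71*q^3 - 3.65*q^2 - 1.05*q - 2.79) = 6.67*q^3 - 5.66*q^2 + 1.21*q - 2.88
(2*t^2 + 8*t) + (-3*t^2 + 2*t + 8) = -t^2 + 10*t + 8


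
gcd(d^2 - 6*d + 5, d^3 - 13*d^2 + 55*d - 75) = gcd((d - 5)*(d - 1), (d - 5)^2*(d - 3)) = d - 5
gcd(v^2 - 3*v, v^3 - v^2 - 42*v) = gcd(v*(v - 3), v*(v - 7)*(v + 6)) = v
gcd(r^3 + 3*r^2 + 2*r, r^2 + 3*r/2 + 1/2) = r + 1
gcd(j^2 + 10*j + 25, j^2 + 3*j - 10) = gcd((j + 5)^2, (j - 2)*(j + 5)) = j + 5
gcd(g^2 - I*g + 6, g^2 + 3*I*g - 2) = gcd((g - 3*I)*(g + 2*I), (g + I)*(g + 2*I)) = g + 2*I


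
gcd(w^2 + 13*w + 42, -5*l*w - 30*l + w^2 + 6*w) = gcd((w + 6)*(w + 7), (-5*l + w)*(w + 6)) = w + 6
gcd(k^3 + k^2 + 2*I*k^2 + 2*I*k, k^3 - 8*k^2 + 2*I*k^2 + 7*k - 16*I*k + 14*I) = k + 2*I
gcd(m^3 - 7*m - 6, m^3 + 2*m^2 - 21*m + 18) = m - 3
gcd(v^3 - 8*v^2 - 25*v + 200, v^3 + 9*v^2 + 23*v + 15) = v + 5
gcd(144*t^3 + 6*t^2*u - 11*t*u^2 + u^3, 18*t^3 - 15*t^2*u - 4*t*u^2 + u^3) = 18*t^2 + 3*t*u - u^2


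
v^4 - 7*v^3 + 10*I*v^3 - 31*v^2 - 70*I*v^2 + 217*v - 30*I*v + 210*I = (v - 7)*(v + 2*I)*(v + 3*I)*(v + 5*I)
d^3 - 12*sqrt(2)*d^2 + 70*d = d*(d - 7*sqrt(2))*(d - 5*sqrt(2))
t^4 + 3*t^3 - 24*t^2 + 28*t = t*(t - 2)^2*(t + 7)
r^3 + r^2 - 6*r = r*(r - 2)*(r + 3)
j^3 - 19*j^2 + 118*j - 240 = (j - 8)*(j - 6)*(j - 5)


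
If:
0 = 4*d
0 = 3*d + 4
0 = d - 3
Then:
No Solution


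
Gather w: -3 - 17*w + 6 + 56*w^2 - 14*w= 56*w^2 - 31*w + 3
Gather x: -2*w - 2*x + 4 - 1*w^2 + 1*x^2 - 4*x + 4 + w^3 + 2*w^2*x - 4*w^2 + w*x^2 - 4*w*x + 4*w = w^3 - 5*w^2 + 2*w + x^2*(w + 1) + x*(2*w^2 - 4*w - 6) + 8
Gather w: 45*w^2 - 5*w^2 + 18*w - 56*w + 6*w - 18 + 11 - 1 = 40*w^2 - 32*w - 8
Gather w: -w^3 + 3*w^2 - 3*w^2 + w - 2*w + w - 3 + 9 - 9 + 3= -w^3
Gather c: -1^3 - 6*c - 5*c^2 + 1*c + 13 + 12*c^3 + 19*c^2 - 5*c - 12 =12*c^3 + 14*c^2 - 10*c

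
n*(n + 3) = n^2 + 3*n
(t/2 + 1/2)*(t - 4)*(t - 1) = t^3/2 - 2*t^2 - t/2 + 2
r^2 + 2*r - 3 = (r - 1)*(r + 3)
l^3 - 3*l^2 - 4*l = l*(l - 4)*(l + 1)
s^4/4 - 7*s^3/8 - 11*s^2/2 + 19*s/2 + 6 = (s/4 + 1)*(s - 6)*(s - 2)*(s + 1/2)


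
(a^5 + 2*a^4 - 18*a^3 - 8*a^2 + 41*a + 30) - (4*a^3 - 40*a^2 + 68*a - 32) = a^5 + 2*a^4 - 22*a^3 + 32*a^2 - 27*a + 62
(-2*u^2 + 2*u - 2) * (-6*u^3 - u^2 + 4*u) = 12*u^5 - 10*u^4 + 2*u^3 + 10*u^2 - 8*u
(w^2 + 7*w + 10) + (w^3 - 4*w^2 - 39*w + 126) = w^3 - 3*w^2 - 32*w + 136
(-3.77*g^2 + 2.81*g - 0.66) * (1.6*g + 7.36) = -6.032*g^3 - 23.2512*g^2 + 19.6256*g - 4.8576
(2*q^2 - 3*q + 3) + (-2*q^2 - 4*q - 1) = 2 - 7*q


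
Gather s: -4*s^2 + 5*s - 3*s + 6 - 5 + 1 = -4*s^2 + 2*s + 2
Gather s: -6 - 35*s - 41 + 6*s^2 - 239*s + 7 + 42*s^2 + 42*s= 48*s^2 - 232*s - 40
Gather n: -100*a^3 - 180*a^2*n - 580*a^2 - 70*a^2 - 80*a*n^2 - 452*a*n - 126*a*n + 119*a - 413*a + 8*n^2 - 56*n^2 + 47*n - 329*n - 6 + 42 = -100*a^3 - 650*a^2 - 294*a + n^2*(-80*a - 48) + n*(-180*a^2 - 578*a - 282) + 36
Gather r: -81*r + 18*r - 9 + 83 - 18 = 56 - 63*r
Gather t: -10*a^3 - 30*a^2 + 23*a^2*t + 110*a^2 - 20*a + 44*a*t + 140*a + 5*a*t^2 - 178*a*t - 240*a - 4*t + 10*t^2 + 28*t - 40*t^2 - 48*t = -10*a^3 + 80*a^2 - 120*a + t^2*(5*a - 30) + t*(23*a^2 - 134*a - 24)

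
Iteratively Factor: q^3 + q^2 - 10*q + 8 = (q - 2)*(q^2 + 3*q - 4) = (q - 2)*(q + 4)*(q - 1)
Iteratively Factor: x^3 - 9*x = (x - 3)*(x^2 + 3*x) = x*(x - 3)*(x + 3)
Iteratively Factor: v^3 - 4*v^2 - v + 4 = (v - 4)*(v^2 - 1) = (v - 4)*(v + 1)*(v - 1)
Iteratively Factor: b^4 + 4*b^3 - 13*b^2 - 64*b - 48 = (b - 4)*(b^3 + 8*b^2 + 19*b + 12) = (b - 4)*(b + 4)*(b^2 + 4*b + 3) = (b - 4)*(b + 3)*(b + 4)*(b + 1)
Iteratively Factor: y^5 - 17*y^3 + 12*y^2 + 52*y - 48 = (y + 2)*(y^4 - 2*y^3 - 13*y^2 + 38*y - 24) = (y - 2)*(y + 2)*(y^3 - 13*y + 12) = (y - 2)*(y + 2)*(y + 4)*(y^2 - 4*y + 3) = (y - 2)*(y - 1)*(y + 2)*(y + 4)*(y - 3)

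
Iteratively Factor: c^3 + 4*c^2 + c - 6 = (c + 3)*(c^2 + c - 2) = (c - 1)*(c + 3)*(c + 2)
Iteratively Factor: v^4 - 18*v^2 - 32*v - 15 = (v + 1)*(v^3 - v^2 - 17*v - 15) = (v + 1)*(v + 3)*(v^2 - 4*v - 5) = (v - 5)*(v + 1)*(v + 3)*(v + 1)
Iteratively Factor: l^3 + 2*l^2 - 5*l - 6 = (l + 3)*(l^2 - l - 2) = (l + 1)*(l + 3)*(l - 2)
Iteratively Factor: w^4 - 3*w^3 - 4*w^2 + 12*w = (w)*(w^3 - 3*w^2 - 4*w + 12) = w*(w - 2)*(w^2 - w - 6) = w*(w - 2)*(w + 2)*(w - 3)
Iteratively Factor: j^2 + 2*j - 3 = (j - 1)*(j + 3)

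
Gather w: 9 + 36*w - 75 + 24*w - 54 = 60*w - 120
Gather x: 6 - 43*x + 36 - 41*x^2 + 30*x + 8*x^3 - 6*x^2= 8*x^3 - 47*x^2 - 13*x + 42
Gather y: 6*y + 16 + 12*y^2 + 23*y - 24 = 12*y^2 + 29*y - 8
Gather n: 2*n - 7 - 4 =2*n - 11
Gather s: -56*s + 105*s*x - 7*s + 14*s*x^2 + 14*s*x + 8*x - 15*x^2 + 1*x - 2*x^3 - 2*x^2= s*(14*x^2 + 119*x - 63) - 2*x^3 - 17*x^2 + 9*x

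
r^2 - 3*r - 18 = (r - 6)*(r + 3)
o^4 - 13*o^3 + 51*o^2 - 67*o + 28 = (o - 7)*(o - 4)*(o - 1)^2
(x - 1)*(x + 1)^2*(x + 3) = x^4 + 4*x^3 + 2*x^2 - 4*x - 3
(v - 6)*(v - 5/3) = v^2 - 23*v/3 + 10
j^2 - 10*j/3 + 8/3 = (j - 2)*(j - 4/3)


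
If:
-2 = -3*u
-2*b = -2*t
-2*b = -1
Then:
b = 1/2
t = 1/2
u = 2/3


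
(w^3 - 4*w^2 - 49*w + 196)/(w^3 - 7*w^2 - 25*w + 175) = (w^2 + 3*w - 28)/(w^2 - 25)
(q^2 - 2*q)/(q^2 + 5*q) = (q - 2)/(q + 5)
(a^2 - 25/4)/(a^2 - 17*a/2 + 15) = (a + 5/2)/(a - 6)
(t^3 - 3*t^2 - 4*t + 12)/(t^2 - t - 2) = (t^2 - t - 6)/(t + 1)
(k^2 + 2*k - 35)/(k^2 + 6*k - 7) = (k - 5)/(k - 1)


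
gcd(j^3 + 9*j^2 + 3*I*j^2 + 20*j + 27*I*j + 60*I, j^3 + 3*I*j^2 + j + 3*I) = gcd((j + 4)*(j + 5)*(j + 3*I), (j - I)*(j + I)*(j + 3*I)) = j + 3*I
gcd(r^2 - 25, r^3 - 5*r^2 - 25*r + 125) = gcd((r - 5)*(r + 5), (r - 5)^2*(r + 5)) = r^2 - 25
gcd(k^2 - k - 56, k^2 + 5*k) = 1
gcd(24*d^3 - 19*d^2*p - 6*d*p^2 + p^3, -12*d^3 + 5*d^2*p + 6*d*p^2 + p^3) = -3*d^2 + 2*d*p + p^2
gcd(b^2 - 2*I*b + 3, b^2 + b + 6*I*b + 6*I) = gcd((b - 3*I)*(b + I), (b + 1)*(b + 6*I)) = 1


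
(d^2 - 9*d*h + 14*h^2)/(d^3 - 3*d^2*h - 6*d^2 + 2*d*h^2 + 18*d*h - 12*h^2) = (d - 7*h)/(d^2 - d*h - 6*d + 6*h)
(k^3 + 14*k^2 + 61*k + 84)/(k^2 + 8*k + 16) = (k^2 + 10*k + 21)/(k + 4)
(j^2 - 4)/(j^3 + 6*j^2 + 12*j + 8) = (j - 2)/(j^2 + 4*j + 4)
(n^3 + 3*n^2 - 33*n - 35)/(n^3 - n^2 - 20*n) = (n^2 + 8*n + 7)/(n*(n + 4))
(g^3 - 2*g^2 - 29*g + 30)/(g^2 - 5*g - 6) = (g^2 + 4*g - 5)/(g + 1)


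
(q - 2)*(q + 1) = q^2 - q - 2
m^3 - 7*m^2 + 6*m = m*(m - 6)*(m - 1)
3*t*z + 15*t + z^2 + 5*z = (3*t + z)*(z + 5)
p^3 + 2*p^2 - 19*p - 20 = (p - 4)*(p + 1)*(p + 5)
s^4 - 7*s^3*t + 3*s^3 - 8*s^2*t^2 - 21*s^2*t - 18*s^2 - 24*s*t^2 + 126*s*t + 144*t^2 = (s - 3)*(s + 6)*(s - 8*t)*(s + t)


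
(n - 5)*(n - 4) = n^2 - 9*n + 20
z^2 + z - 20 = (z - 4)*(z + 5)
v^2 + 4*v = v*(v + 4)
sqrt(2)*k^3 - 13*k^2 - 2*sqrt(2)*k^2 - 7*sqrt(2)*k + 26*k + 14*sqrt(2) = (k - 2)*(k - 7*sqrt(2))*(sqrt(2)*k + 1)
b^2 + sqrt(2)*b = b*(b + sqrt(2))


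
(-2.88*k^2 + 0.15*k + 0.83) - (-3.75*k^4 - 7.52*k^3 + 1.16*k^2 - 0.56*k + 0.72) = 3.75*k^4 + 7.52*k^3 - 4.04*k^2 + 0.71*k + 0.11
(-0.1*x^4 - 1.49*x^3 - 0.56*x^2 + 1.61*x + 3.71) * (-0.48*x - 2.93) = 0.048*x^5 + 1.0082*x^4 + 4.6345*x^3 + 0.868*x^2 - 6.4981*x - 10.8703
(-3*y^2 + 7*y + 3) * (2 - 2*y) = 6*y^3 - 20*y^2 + 8*y + 6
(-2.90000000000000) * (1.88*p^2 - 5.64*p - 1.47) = -5.452*p^2 + 16.356*p + 4.263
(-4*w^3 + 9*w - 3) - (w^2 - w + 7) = -4*w^3 - w^2 + 10*w - 10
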